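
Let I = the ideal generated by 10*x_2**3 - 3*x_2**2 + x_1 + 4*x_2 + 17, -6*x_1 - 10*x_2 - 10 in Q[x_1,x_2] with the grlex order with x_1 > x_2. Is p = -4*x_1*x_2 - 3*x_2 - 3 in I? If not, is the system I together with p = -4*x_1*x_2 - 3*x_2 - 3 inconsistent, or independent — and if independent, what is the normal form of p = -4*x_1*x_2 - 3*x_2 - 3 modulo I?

First compute the reduced Gröbner basis of I by Buchberger's algorithm.
f_1 = 10*x_2**3 - 3*x_2**2 + x_1 + 4*x_2 + 17, LT = x_2**3.
f_2 = -6*x_1 - 10*x_2 - 10, LT = x_1.

The S-polynomials (S(f_1,f_2)) all reduce to 0 modulo the current basis, so we have a Gröbner basis.
Inter-reduce: drop elements whose leading term is divisible by another's, tail-reduce, and make monic.
Reduced Gröbner basis: {x_2**3 - 3/10*x_2**2 + 7/30*x_2 + 23/15, x_1 + 5/3*x_2 + 5/3}.
Label its elements g_1 = x_2**3 - 3/10*x_2**2 + 7/30*x_2 + 23/15, g_2 = x_1 + 5/3*x_2 + 5/3.

Reduce p = -4*x_1*x_2 - 3*x_2 - 3 modulo G:
  leading term x_1*x_2: subtract (-4*x_2)·g_2 from -4*x_1*x_2 - 3*x_2 - 3 → 20/3*x_2**2 + 11/3*x_2 - 3
  leading term x_2**2: no divisor's leading term divides it; move 20/3*x_2**2 to the remainder.
  leading term x_2: no divisor's leading term divides it; move 11/3*x_2 to the remainder.
  leading term 1: no divisor's leading term divides it; move -3 to the remainder.
  normal form = 20/3*x_2**2 + 11/3*x_2 - 3.
The normal form is nonzero, so p ∉ I. Since p minus its normal form lies in I, I + (p) = I + (r) where r = 20/3*x_2**2 + 11/3*x_2 - 3; decide whether this ideal is the whole ring.
Run Buchberger on G together with r (pairs among the g_i already reduce to 0 since G is a Gröbner basis):
g_1 = x_2**3 - 3/10*x_2**2 + 7/30*x_2 + 23/15, LT = x_2**3.
g_2 = x_1 + 5/3*x_2 + 5/3, LT = x_1.
r = 20/3*x_2**2 + 11/3*x_2 - 3, LT = x_2**2.

S(g_1,r): lcm = x_2**3. S = -17/20*x_2**2 + 41/60*x_2 + 23/15.
  reduce S modulo (g_1, g_2, r):
  remainder 1381/1200*x_2 + 1381/1200 ≠ 0; add m_4 = 1381/1200*x_2 + 1381/1200 to the basis.

The other S-polynomials (S(g_1,g_2), S(g_2,r), S(g_1,m_4), S(g_2,m_4), S(r,m_4)) all reduce to 0 modulo the current basis, so we have a Gröbner basis.
Inter-reduce: drop elements whose leading term is divisible by another's, tail-reduce, and make monic.
Reduced Gröbner basis: {x_1, x_2 + 1}.
The reduced Gröbner basis of I + (p) is {x_1, x_2 + 1} ≠ {1}, a proper ideal, so the enlarged system stays consistent: p is independent of I, with normal form 20/3*x_2**2 + 11/3*x_2 - 3.

-4*x_1*x_2 - 3*x_2 - 3 is independent of I; its normal form modulo I is 20/3*x_2**2 + 11/3*x_2 - 3.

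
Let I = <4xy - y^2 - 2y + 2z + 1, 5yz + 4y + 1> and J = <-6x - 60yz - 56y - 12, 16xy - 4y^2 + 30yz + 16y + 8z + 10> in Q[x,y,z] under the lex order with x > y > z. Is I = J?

Equality of ideals is decidable: compute both reduced Gröbner bases (unique for the ordering) and check whether they agree.
Buchberger on the first generating set:
f_1 = 4xy - y^2 - 2y + 2z + 1, LT = xy.
f_2 = 5yz + 4y + 1, LT = yz.

S(f_1,f_2): lcm = xyz. S = -4/5xy - 1/5x - 1/4y^2z - 1/2yz + 1/2z^2 + 1/4z.
  reduce S modulo (f_1, f_2):
  remainder -1/5x + 1/20y + 1/2z^2 + 13/20z + 3/10 ≠ 0; add g_3 = -1/5x + 1/20y + 1/2z^2 + 13/20z + 3/10 to the basis.

The other S-polynomials (S(f_1,g_3), S(f_2,g_3)) all reduce to 0 modulo the current basis, so we have a Gröbner basis.
Inter-reduce: drop elements whose leading term is divisible by another's, tail-reduce, and make monic.
Reduced Gröbner basis: {x - 1/4y - 5/2z^2 - 13/4z - 3/2, yz + 4/5y + 1/5}.

Buchberger on the second generating set:
h_1 = -6x - 60yz - 56y - 12, LT = x.
h_2 = 16xy - 4y^2 + 30yz + 16y + 8z + 10, LT = xy.

S(h_1,h_2): lcm = xy. S = 10y^2z + 115/12y^2 - 15/8yz + y - 1/2z - 5/8.
  reduce S modulo (h_1, h_2):
  remainder 10y^2z + 115/12y^2 - 15/8yz + y - 1/2z - 5/8 ≠ 0; add k_3 = 10y^2z + 115/12y^2 - 15/8yz + y - 1/2z - 5/8 to the basis.

The other S-polynomials (S(h_1,k_3), S(h_2,k_3)) all reduce to 0 modulo the current basis, so we have a Gröbner basis.
Inter-reduce: drop elements whose leading term is divisible by another's, tail-reduce, and make monic.
Reduced Gröbner basis: {x + 10yz + 28/3y + 2, y^2z + 23/24y^2 - 3/16yz + 1/10y - 1/20z - 1/16}.

The bases are distinct; the ideals are different.

No, the ideals differ.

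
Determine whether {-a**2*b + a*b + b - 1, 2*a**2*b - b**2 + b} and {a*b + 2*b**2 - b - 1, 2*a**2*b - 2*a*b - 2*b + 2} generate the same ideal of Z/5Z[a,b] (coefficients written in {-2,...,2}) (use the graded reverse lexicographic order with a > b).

Equality of ideals is decidable: compute both reduced Gröbner bases (unique for the ordering) and check whether they agree.
Buchberger on the first generating set:
f_1 = -a**2*b + a*b + b - 1, LT = a**2*b.
f_2 = 2*a**2*b - b**2 + b, LT = a**2*b.

S(f_1,f_2): lcm = a**2*b. S = -a*b - 2*b**2 + b + 1.
  leading term a*b: no divisor's leading term divides it; move -a*b to the remainder.
  leading term b**2: no divisor's leading term divides it; move -2*b**2 to the remainder.
  leading term b: no divisor's leading term divides it; move b to the remainder.
  leading term 1: no divisor's leading term divides it; move 1 to the remainder.
  remainder -a*b - 2*b**2 + b + 1 ≠ 0; add g_3 = -a*b - 2*b**2 + b + 1 to the basis.

S(f_1,g_3): lcm = a**2*b. S = -2*a*b**2 + a - b + 1.
  leading term a*b**2: subtract (2*b)·g_3 from -2*a*b**2 + a - b + 1 → -b**3 - 2*b**2 + a + 2*b + 1
  leading term b**3: no divisor's leading term divides it; move -b**3 to the remainder.
  leading term b**2: no divisor's leading term divides it; move -2*b**2 to the remainder.
  leading term a: no divisor's leading term divides it; move a to the remainder.
  leading term b: no divisor's leading term divides it; move 2*b to the remainder.
  leading term 1: no divisor's leading term divides it; move 1 to the remainder.
  remainder -b**3 - 2*b**2 + a + 2*b + 1 ≠ 0; add g_4 = -b**3 - 2*b**2 + a + 2*b + 1 to the basis.

S(f_1,g_4): lcm = a**2*b**3. S = -2*a**2*b**2 - a*b**3 + a**3 + 2*a**2*b - b**3 + a**2 + b**2.
  leading term a**2*b**2: subtract (2*b)·f_1 from -2*a**2*b**2 - a*b**3 + a**3 + 2*a**2*b - b**3 + a**2 + b**2 → -a*b**3 + a**3 + 2*a**2*b - 2*a*b**2 - b**3 + a**2 - b**2 + 2*b
  leading term a*b**3: subtract (b**2)·g_3 from -a*b**3 + a**3 + 2*a**2*b - 2*a*b**2 - b**3 + a**2 - b**2 + 2*b → 2*b**4 + a**3 + 2*a**2*b - 2*a*b**2 - 2*b**3 + a**2 - 2*b**2 + 2*b
  leading term b**4: subtract (-2*b)·g_4 from 2*b**4 + a**3 + 2*a**2*b - 2*a*b**2 - 2*b**3 + a**2 - 2*b**2 + 2*b → a**3 + 2*a**2*b - 2*a*b**2 - b**3 + a**2 + 2*a*b + 2*b**2 - b
  leading term a**3: no divisor's leading term divides it; move a**3 to the remainder.
  leading term a**2*b: subtract (-2)·f_1 from 2*a**2*b - 2*a*b**2 - b**3 + a**2 + 2*a*b + 2*b**2 - b → -2*a*b**2 - b**3 + a**2 - a*b + 2*b**2 + b - 2
  leading term a*b**2: subtract (2*b)·g_3 from -2*a*b**2 - b**3 + a**2 - a*b + 2*b**2 + b - 2 → -2*b**3 + a**2 - a*b - b - 2
  leading term b**3: subtract (2)·g_4 from -2*b**3 + a**2 - a*b - b - 2 → a**2 - a*b - b**2 - 2*a + 1
  leading term a**2: no divisor's leading term divides it; move a**2 to the remainder.
  leading term a*b: subtract (1)·g_3 from -a*b - b**2 - 2*a + 1 → b**2 - 2*a - b
  leading term b**2: no divisor's leading term divides it; move b**2 to the remainder.
  leading term a: no divisor's leading term divides it; move -2*a to the remainder.
  leading term b: no divisor's leading term divides it; move -b to the remainder.
  remainder a**3 + a**2 + b**2 - 2*a - b ≠ 0; add g_5 = a**3 + a**2 + b**2 - 2*a - b to the basis.

S(g_3,g_4): lcm = a*b**3. S = 2*b**4 - 2*a*b**2 - b**3 + a**2 + 2*a*b - b**2 + a.
  leading term b**4: subtract (-2*b)·g_4 from 2*b**4 - 2*a*b**2 - b**3 + a**2 + 2*a*b - b**2 + a → -2*a*b**2 + a**2 - a*b - 2*b**2 + a + 2*b
  leading term a*b**2: subtract (2*b)·g_3 from -2*a*b**2 + a**2 - a*b - 2*b**2 + a + 2*b → -b**3 + a**2 - a*b + b**2 + a
  leading term b**3: subtract (1)·g_4 from -b**3 + a**2 - a*b + b**2 + a → a**2 - a*b - 2*b**2 - 2*b - 1
  leading term a**2: no divisor's leading term divides it; move a**2 to the remainder.
  leading term a*b: subtract (1)·g_3 from -a*b - 2*b**2 - 2*b - 1 → 2*b - 2
  leading term b: no divisor's leading term divides it; move 2*b to the remainder.
  leading term 1: no divisor's leading term divides it; move -2 to the remainder.
  remainder a**2 + 2*b - 2 ≠ 0; add g_6 = a**2 + 2*b - 2 to the basis.

The other S-polynomials (S(f_2,g_3), S(f_2,g_4), S(f_1,g_5), S(f_2,g_5), S(g_3,g_5), S(g_4,g_5), S(f_1,g_6), S(f_2,g_6), S(g_3,g_6), S(g_4,g_6), S(g_5,g_6)) all reduce to 0 modulo the current basis, so we have a Gröbner basis.
Inter-reduce: drop elements whose leading term is divisible by another's, tail-reduce, and make monic.
Reduced Gröbner basis: {b**3 + 2*b**2 - a - 2*b - 1, a**2 + 2*b - 2, a*b + 2*b**2 - b - 1}.

Buchberger on the second generating set:
h_1 = a*b + 2*b**2 - b - 1, LT = a*b.
h_2 = 2*a**2*b - 2*a*b - 2*b + 2, LT = a**2*b.

S(h_1,h_2): lcm = a**2*b. S = 2*a*b**2 - a + b - 1.
  leading term a*b**2: subtract (2*b)·h_1 from 2*a*b**2 - a + b - 1 → b**3 + 2*b**2 - a - 2*b - 1
  leading term b**3: no divisor's leading term divides it; move b**3 to the remainder.
  leading term b**2: no divisor's leading term divides it; move 2*b**2 to the remainder.
  leading term a: no divisor's leading term divides it; move -a to the remainder.
  leading term b: no divisor's leading term divides it; move -2*b to the remainder.
  leading term 1: no divisor's leading term divides it; move -1 to the remainder.
  remainder b**3 + 2*b**2 - a - 2*b - 1 ≠ 0; add k_3 = b**3 + 2*b**2 - a - 2*b - 1 to the basis.

S(h_1,k_3): lcm = a*b**3. S = 2*b**4 - 2*a*b**2 - b**3 + a**2 + 2*a*b - b**2 + a.
  leading term b**4: subtract (2*b)·k_3 from 2*b**4 - 2*a*b**2 - b**3 + a**2 + 2*a*b - b**2 + a → -2*a*b**2 + a**2 - a*b - 2*b**2 + a + 2*b
  leading term a*b**2: subtract (-2*b)·h_1 from -2*a*b**2 + a**2 - a*b - 2*b**2 + a + 2*b → -b**3 + a**2 - a*b + b**2 + a
  leading term b**3: subtract (-1)·k_3 from -b**3 + a**2 - a*b + b**2 + a → a**2 - a*b - 2*b**2 - 2*b - 1
  leading term a**2: no divisor's leading term divides it; move a**2 to the remainder.
  leading term a*b: subtract (-1)·h_1 from -a*b - 2*b**2 - 2*b - 1 → 2*b - 2
  leading term b: no divisor's leading term divides it; move 2*b to the remainder.
  leading term 1: no divisor's leading term divides it; move -2 to the remainder.
  remainder a**2 + 2*b - 2 ≠ 0; add k_4 = a**2 + 2*b - 2 to the basis.

The other S-polynomials (S(h_2,k_3), S(h_1,k_4), S(h_2,k_4), S(k_3,k_4)) all reduce to 0 modulo the current basis, so we have a Gröbner basis.
Inter-reduce: drop elements whose leading term is divisible by another's, tail-reduce, and make monic.
Reduced Gröbner basis: {b**3 + 2*b**2 - a - 2*b - 1, a**2 + 2*b - 2, a*b + 2*b**2 - b - 1}.

Same reduced basis, so the two generating sets span the same ideal.

Yes, the ideals are equal.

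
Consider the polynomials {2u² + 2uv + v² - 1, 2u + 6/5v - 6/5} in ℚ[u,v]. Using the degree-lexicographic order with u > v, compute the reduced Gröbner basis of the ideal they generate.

G = {v² - 6/13v - 7/13, u + ⅗v - ⅗}

f_1 = 2u² + 2uv + v² - 1, LT = u².
f_2 = 2u + 6/5v - 6/5, LT = u.

S(f_1,f_2): lcm = u². S = ⅖uv + ½v² + ⅗u - ½.
  leading term uv: subtract (⅕v)·f_2 from ⅖uv + ½v² + ⅗u - ½ → 13/50v² + ⅗u + 6/25v - ½
  leading term v²: no divisor's leading term divides it; move 13/50v² to the remainder.
  leading term u: subtract (3/10)·f_2 from ⅗u + 6/25v - ½ → -3/25v - 7/50
  leading term v: no divisor's leading term divides it; move -3/25v to the remainder.
  leading term 1: no divisor's leading term divides it; move -7/50 to the remainder.
  remainder 13/50v² - 3/25v - 7/50 ≠ 0; add g_3 = 13/50v² - 3/25v - 7/50 to the basis.

The other S-polynomials (S(f_1,g_3), S(f_2,g_3)) all reduce to 0 modulo the current basis, so we have a Gröbner basis.
Inter-reduce: drop elements whose leading term is divisible by another's, tail-reduce, and make monic.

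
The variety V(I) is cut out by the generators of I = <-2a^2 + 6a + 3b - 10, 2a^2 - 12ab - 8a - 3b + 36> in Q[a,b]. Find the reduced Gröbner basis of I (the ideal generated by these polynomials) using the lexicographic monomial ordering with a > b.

G = {a - 9/13b^2 + 57/26b - 34/13, b^3 - 3b^2 + 13/4b - 5/2}

f_1 = -2a^2 + 6a + 3b - 10, LT = a^2.
f_2 = 2a^2 - 12ab - 8a - 3b + 36, LT = a^2.

S(f_1,f_2): lcm = a^2. S = 6ab + a - 13.
  leading term ab: no divisor's leading term divides it; move 6ab to the remainder.
  leading term a: no divisor's leading term divides it; move a to the remainder.
  leading term 1: no divisor's leading term divides it; move -13 to the remainder.
  remainder 6ab + a - 13 ≠ 0; add g_3 = 6ab + a - 13 to the basis.

S(f_1,g_3): lcm = a^2b. S = -1/6a^2 - 3ab + 13/6a - 3/2b^2 + 5b.
  leading term a^2: subtract (1/12)·f_1 from -1/6a^2 - 3ab + 13/6a - 3/2b^2 + 5b → -3ab + 5/3a - 3/2b^2 + 19/4b + 5/6
  leading term ab: subtract (-1/2)·g_3 from -3ab + 5/3a - 3/2b^2 + 19/4b + 5/6 → 13/6a - 3/2b^2 + 19/4b - 17/3
  leading term a: no divisor's leading term divides it; move 13/6a to the remainder.
  leading term b^2: no divisor's leading term divides it; move -3/2b^2 to the remainder.
  leading term b: no divisor's leading term divides it; move 19/4b to the remainder.
  leading term 1: no divisor's leading term divides it; move -17/3 to the remainder.
  remainder 13/6a - 3/2b^2 + 19/4b - 17/3 ≠ 0; add g_4 = 13/6a - 3/2b^2 + 19/4b - 17/3 to the basis.

S(g_3,g_4): lcm = ab. S = 1/6a + 9/13b^3 - 57/26b^2 + 34/13b - 13/6.
  leading term a: subtract (1/13)·g_4 from 1/6a + 9/13b^3 - 57/26b^2 + 34/13b - 13/6 → 9/13b^3 - 27/13b^2 + 9/4b - 45/26
  leading term b^3: no divisor's leading term divides it; move 9/13b^3 to the remainder.
  leading term b^2: no divisor's leading term divides it; move -27/13b^2 to the remainder.
  leading term b: no divisor's leading term divides it; move 9/4b to the remainder.
  leading term 1: no divisor's leading term divides it; move -45/26 to the remainder.
  remainder 9/13b^3 - 27/13b^2 + 9/4b - 45/26 ≠ 0; add g_5 = 9/13b^3 - 27/13b^2 + 9/4b - 45/26 to the basis.

The other S-polynomials (S(f_2,g_3), S(f_1,g_4), S(f_2,g_4), S(f_1,g_5), S(f_2,g_5), S(g_3,g_5), S(g_4,g_5)) all reduce to 0 modulo the current basis, so we have a Gröbner basis.
Inter-reduce: drop elements whose leading term is divisible by another's, tail-reduce, and make monic.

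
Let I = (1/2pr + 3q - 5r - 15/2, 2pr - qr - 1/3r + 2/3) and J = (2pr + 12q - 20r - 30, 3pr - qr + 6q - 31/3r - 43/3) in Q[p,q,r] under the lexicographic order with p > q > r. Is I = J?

Yes, the ideals are equal.

Equality of ideals is decidable: compute both reduced Gröbner bases (unique for the ordering) and check whether they agree.
Buchberger on the first generating set:
f_1 = 1/2pr + 3q - 5r - 15/2, LT = pr.
f_2 = 2pr - qr - 1/3r + 2/3, LT = pr.

S(f_1,f_2): lcm = pr. S = 1/2qr + 6q - 59/6r - 46/3.
  leading term qr: no divisor's leading term divides it; move 1/2qr to the remainder.
  leading term q: no divisor's leading term divides it; move 6q to the remainder.
  leading term r: no divisor's leading term divides it; move -59/6r to the remainder.
  leading term 1: no divisor's leading term divides it; move -46/3 to the remainder.
  remainder 1/2qr + 6q - 59/6r - 46/3 ≠ 0; add g_3 = 1/2qr + 6q - 59/6r - 46/3 to the basis.

S(f_1,g_3): lcm = pqr. S = -12pq + 59/3pr + 92/3p + 6q^2 - 10qr - 15q.
  leading term pq: no divisor's leading term divides it; move -12pq to the remainder.
  leading term pr: subtract (118/3)·f_1 from 59/3pr + 92/3p + 6q^2 - 10qr - 15q → 92/3p + 6q^2 - 10qr - 133q + 590/3r + 295
  leading term p: no divisor's leading term divides it; move 92/3p to the remainder.
  leading term q^2: no divisor's leading term divides it; move 6q^2 to the remainder.
  leading term qr: subtract (-20)·g_3 from -10qr - 133q + 590/3r + 295 → -13q - 35/3
  leading term q: no divisor's leading term divides it; move -13q to the remainder.
  leading term 1: no divisor's leading term divides it; move -35/3 to the remainder.
  remainder -12pq + 92/3p + 6q^2 - 13q - 35/3 ≠ 0; add g_4 = -12pq + 92/3p + 6q^2 - 13q - 35/3 to the basis.

The other S-polynomials (S(f_2,g_3), S(f_1,g_4), S(f_2,g_4), S(g_3,g_4)) all reduce to 0 modulo the current basis, so we have a Gröbner basis.
Inter-reduce: drop elements whose leading term is divisible by another's, tail-reduce, and make monic.
Reduced Gröbner basis: {pq - 23/9p - 1/2q^2 + 13/12q + 35/36, pr + 6q - 10r - 15, qr + 12q - 59/3r - 92/3}.

Buchberger on the second generating set:
h_1 = 2pr + 12q - 20r - 30, LT = pr.
h_2 = 3pr - qr + 6q - 31/3r - 43/3, LT = pr.

S(h_1,h_2): lcm = pr. S = 1/3qr + 4q - 59/9r - 92/9.
  leading term qr: no divisor's leading term divides it; move 1/3qr to the remainder.
  leading term q: no divisor's leading term divides it; move 4q to the remainder.
  leading term r: no divisor's leading term divides it; move -59/9r to the remainder.
  leading term 1: no divisor's leading term divides it; move -92/9 to the remainder.
  remainder 1/3qr + 4q - 59/9r - 92/9 ≠ 0; add k_3 = 1/3qr + 4q - 59/9r - 92/9 to the basis.

S(h_1,k_3): lcm = pqr. S = -12pq + 59/3pr + 92/3p + 6q^2 - 10qr - 15q.
  leading term pq: no divisor's leading term divides it; move -12pq to the remainder.
  leading term pr: subtract (59/6)·h_1 from 59/3pr + 92/3p + 6q^2 - 10qr - 15q → 92/3p + 6q^2 - 10qr - 133q + 590/3r + 295
  leading term p: no divisor's leading term divides it; move 92/3p to the remainder.
  leading term q^2: no divisor's leading term divides it; move 6q^2 to the remainder.
  leading term qr: subtract (-30)·k_3 from -10qr - 133q + 590/3r + 295 → -13q - 35/3
  leading term q: no divisor's leading term divides it; move -13q to the remainder.
  leading term 1: no divisor's leading term divides it; move -35/3 to the remainder.
  remainder -12pq + 92/3p + 6q^2 - 13q - 35/3 ≠ 0; add k_4 = -12pq + 92/3p + 6q^2 - 13q - 35/3 to the basis.

The other S-polynomials (S(h_2,k_3), S(h_1,k_4), S(h_2,k_4), S(k_3,k_4)) all reduce to 0 modulo the current basis, so we have a Gröbner basis.
Inter-reduce: drop elements whose leading term is divisible by another's, tail-reduce, and make monic.
Reduced Gröbner basis: {pq - 23/9p - 1/2q^2 + 13/12q + 35/36, pr + 6q - 10r - 15, qr + 12q - 59/3r - 92/3}.

Same reduced basis, so the two generating sets span the same ideal.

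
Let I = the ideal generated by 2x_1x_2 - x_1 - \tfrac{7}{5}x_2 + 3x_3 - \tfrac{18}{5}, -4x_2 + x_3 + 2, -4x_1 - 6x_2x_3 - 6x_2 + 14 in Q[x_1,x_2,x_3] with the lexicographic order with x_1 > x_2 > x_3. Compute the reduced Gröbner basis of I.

G = {x_1 + \tfrac{3}{8}x_3^{2} + \tfrac{9}{8}x_3 - \tfrac{11}{4}, x_2 - \tfrac{1}{4}x_3 - \tfrac{1}{2}, x_3^{3} + 3x_3^{2} - \tfrac{322}{15}x_3 + \tfrac{344}{15}}

Buchberger's algorithm terminates because the ascending chain of leading-term ideals stabilizes.

f_1 = 2x_1x_2 - x_1 - \tfrac{7}{5}x_2 + 3x_3 - \tfrac{18}{5}, LT = x_1x_2.
f_2 = -4x_2 + x_3 + 2, LT = x_2.
f_3 = -4x_1 - 6x_2x_3 - 6x_2 + 14, LT = x_1.

S(f_1,f_2): lcm = x_1x_2. S = \tfrac{1}{4}x_1x_3 - \tfrac{7}{10}x_2 + \tfrac{3}{2}x_3 - \tfrac{9}{5}.
  leading term x_1x_3: subtract (-\tfrac{1}{16}x_3)·f_3 from \tfrac{1}{4}x_1x_3 - \tfrac{7}{10}x_2 + \tfrac{3}{2}x_3 - \tfrac{9}{5} → -\tfrac{3}{8}x_2x_3^{2} - \tfrac{3}{8}x_2x_3 - \tfrac{7}{10}x_2 + \tfrac{19}{8}x_3 - \tfrac{9}{5}
  leading term x_2x_3^{2}: subtract (\tfrac{3}{32}x_3^{2})·f_2 from -\tfrac{3}{8}x_2x_3^{2} - \tfrac{3}{8}x_2x_3 - \tfrac{7}{10}x_2 + \tfrac{19}{8}x_3 - \tfrac{9}{5} → -\tfrac{3}{8}x_2x_3 - \tfrac{7}{10}x_2 - \tfrac{3}{32}x_3^{3} - \tfrac{3}{16}x_3^{2} + \tfrac{19}{8}x_3 - \tfrac{9}{5}
  leading term x_2x_3: subtract (\tfrac{3}{32}x_3)·f_2 from -\tfrac{3}{8}x_2x_3 - \tfrac{7}{10}x_2 - \tfrac{3}{32}x_3^{3} - \tfrac{3}{16}x_3^{2} + \tfrac{19}{8}x_3 - \tfrac{9}{5} → -\tfrac{7}{10}x_2 - \tfrac{3}{32}x_3^{3} - \tfrac{9}{32}x_3^{2} + \tfrac{35}{16}x_3 - \tfrac{9}{5}
  leading term x_2: subtract (\tfrac{7}{40})·f_2 from -\tfrac{7}{10}x_2 - \tfrac{3}{32}x_3^{3} - \tfrac{9}{32}x_3^{2} + \tfrac{35}{16}x_3 - \tfrac{9}{5} → -\tfrac{3}{32}x_3^{3} - \tfrac{9}{32}x_3^{2} + \tfrac{161}{80}x_3 - \tfrac{43}{20}
  leading term x_3^{3}: no divisor's leading term divides it; move -\tfrac{3}{32}x_3^{3} to the remainder.
  leading term x_3^{2}: no divisor's leading term divides it; move -\tfrac{9}{32}x_3^{2} to the remainder.
  leading term x_3: no divisor's leading term divides it; move \tfrac{161}{80}x_3 to the remainder.
  leading term 1: no divisor's leading term divides it; move -\tfrac{43}{20} to the remainder.
  remainder -\tfrac{3}{32}x_3^{3} - \tfrac{9}{32}x_3^{2} + \tfrac{161}{80}x_3 - \tfrac{43}{20} ≠ 0; add g_4 = -\tfrac{3}{32}x_3^{3} - \tfrac{9}{32}x_3^{2} + \tfrac{161}{80}x_3 - \tfrac{43}{20} to the basis.

S(f_1,f_3): lcm = x_1x_2. S = -\tfrac{1}{2}x_1 - \tfrac{3}{2}x_2^{2}x_3 - \tfrac{3}{2}x_2^{2} + \tfrac{14}{5}x_2 + \tfrac{3}{2}x_3 - \tfrac{9}{5}.
  leading term x_1: subtract (\tfrac{1}{8})·f_3 from -\tfrac{1}{2}x_1 - \tfrac{3}{2}x_2^{2}x_3 - \tfrac{3}{2}x_2^{2} + \tfrac{14}{5}x_2 + \tfrac{3}{2}x_3 - \tfrac{9}{5} → -\tfrac{3}{2}x_2^{2}x_3 - \tfrac{3}{2}x_2^{2} + \tfrac{3}{4}x_2x_3 + \tfrac{71}{20}x_2 + \tfrac{3}{2}x_3 - \tfrac{71}{20}
  leading term x_2^{2}x_3: subtract (\tfrac{3}{8}x_2x_3)·f_2 from -\tfrac{3}{2}x_2^{2}x_3 - \tfrac{3}{2}x_2^{2} + \tfrac{3}{4}x_2x_3 + \tfrac{71}{20}x_2 + \tfrac{3}{2}x_3 - \tfrac{71}{20} → -\tfrac{3}{2}x_2^{2} - \tfrac{3}{8}x_2x_3^{2} + \tfrac{71}{20}x_2 + \tfrac{3}{2}x_3 - \tfrac{71}{20}
  leading term x_2^{2}: subtract (\tfrac{3}{8}x_2)·f_2 from -\tfrac{3}{2}x_2^{2} - \tfrac{3}{8}x_2x_3^{2} + \tfrac{71}{20}x_2 + \tfrac{3}{2}x_3 - \tfrac{71}{20} → -\tfrac{3}{8}x_2x_3^{2} - \tfrac{3}{8}x_2x_3 + \tfrac{14}{5}x_2 + \tfrac{3}{2}x_3 - \tfrac{71}{20}
  leading term x_2x_3^{2}: subtract (\tfrac{3}{32}x_3^{2})·f_2 from -\tfrac{3}{8}x_2x_3^{2} - \tfrac{3}{8}x_2x_3 + \tfrac{14}{5}x_2 + \tfrac{3}{2}x_3 - \tfrac{71}{20} → -\tfrac{3}{8}x_2x_3 + \tfrac{14}{5}x_2 - \tfrac{3}{32}x_3^{3} - \tfrac{3}{16}x_3^{2} + \tfrac{3}{2}x_3 - \tfrac{71}{20}
  leading term x_2x_3: subtract (\tfrac{3}{32}x_3)·f_2 from -\tfrac{3}{8}x_2x_3 + \tfrac{14}{5}x_2 - \tfrac{3}{32}x_3^{3} - \tfrac{3}{16}x_3^{2} + \tfrac{3}{2}x_3 - \tfrac{71}{20} → \tfrac{14}{5}x_2 - \tfrac{3}{32}x_3^{3} - \tfrac{9}{32}x_3^{2} + \tfrac{21}{16}x_3 - \tfrac{71}{20}
  leading term x_2: subtract (-\tfrac{7}{10})·f_2 from \tfrac{14}{5}x_2 - \tfrac{3}{32}x_3^{3} - \tfrac{9}{32}x_3^{2} + \tfrac{21}{16}x_3 - \tfrac{71}{20} → -\tfrac{3}{32}x_3^{3} - \tfrac{9}{32}x_3^{2} + \tfrac{161}{80}x_3 - \tfrac{43}{20}
  leading term x_3^{3}: subtract (1)·g_4 from -\tfrac{3}{32}x_3^{3} - \tfrac{9}{32}x_3^{2} + \tfrac{161}{80}x_3 - \tfrac{43}{20} → 0
  remainder 0.

S(f_2,f_3): leading monomials are coprime, so the S-polynomial reduces to 0 (Buchberger's first criterion).
S(f_1,g_4): leading monomials are coprime, so the S-polynomial reduces to 0 (Buchberger's first criterion).
S(f_2,g_4): leading monomials are coprime, so the S-polynomial reduces to 0 (Buchberger's first criterion).
S(f_3,g_4): leading monomials are coprime, so the S-polynomial reduces to 0 (Buchberger's first criterion).
Every S-polynomial of the final basis reduces to 0, so we have a Gröbner basis.
Inter-reduce: drop elements whose leading term is divisible by another's, tail-reduce, and make monic.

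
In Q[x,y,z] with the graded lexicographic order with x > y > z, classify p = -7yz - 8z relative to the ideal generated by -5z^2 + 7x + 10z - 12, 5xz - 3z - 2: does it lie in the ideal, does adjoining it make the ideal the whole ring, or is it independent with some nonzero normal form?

First compute the reduced Gröbner basis of I by Buchberger's algorithm.
f_1 = -5z^2 + 7x + 10z - 12, LT = z^2.
f_2 = 5xz - 3z - 2, LT = xz.

S(f_1,f_2): lcm = xz^2. S = -7/5x^2 - 2xz + 3/5z^2 + 12/5x + 2/5z.
  reduce S modulo (f_1, f_2):
  remainder -7/5x^2 + 81/25x + 2/5z - 56/25 ≠ 0; add h_3 = -7/5x^2 + 81/25x + 2/5z - 56/25 to the basis.

The other S-polynomials (S(f_1,h_3), S(f_2,h_3)) all reduce to 0 modulo the current basis, so we have a Gröbner basis.
Inter-reduce: drop elements whose leading term is divisible by another's, tail-reduce, and make monic.
Reduced Gröbner basis: {x^2 - 81/35x - 2/7z + 8/5, xz - 3/5z - 2/5, z^2 - 7/5x - 2z + 12/5}.
Label its elements g_1 = x^2 - 81/35x - 2/7z + 8/5, g_2 = xz - 3/5z - 2/5, g_3 = z^2 - 7/5x - 2z + 12/5.

Reduce p = -7yz - 8z modulo G:
  leading term yz: no divisor's leading term divides it; move -7yz to the remainder.
  leading term z: no divisor's leading term divides it; move -8z to the remainder.
  normal form = -7yz - 8z.
The normal form is nonzero, so p ∉ I. Since p minus its normal form lies in I, I + (p) = I + (r) where r = -7yz - 8z; decide whether this ideal is the whole ring.
Run Buchberger on G together with r (pairs among the g_i already reduce to 0 since G is a Gröbner basis):
g_1 = x^2 - 81/35x - 2/7z + 8/5, LT = x^2.
g_2 = xz - 3/5z - 2/5, LT = xz.
g_3 = z^2 - 7/5x - 2z + 12/5, LT = z^2.
r = -7yz - 8z, LT = yz.

S(g_2,r): lcm = xyz. S = -8/7xz - 3/5yz - 2/5y.
  reduce S modulo (g_1, g_2, g_3, r):
  remainder -2/5y - 16/35 ≠ 0; add m_5 = -2/5y - 16/35 to the basis.

The other S-polynomials (S(g_1,g_2), S(g_1,g_3), S(g_1,r), S(g_2,g_3), S(g_3,r), S(g_1,m_5), S(g_2,m_5), S(g_3,m_5), S(r,m_5)) all reduce to 0 modulo the current basis, so we have a Gröbner basis.
Inter-reduce: drop elements whose leading term is divisible by another's, tail-reduce, and make monic.
Reduced Gröbner basis: {x^2 - 81/35x - 2/7z + 8/5, xz - 3/5z - 2/5, z^2 - 7/5x - 2z + 12/5, y + 8/7}.
The reduced Gröbner basis of I + (p) is {x^2 - 81/35x - 2/7z + 8/5, xz - 3/5z - 2/5, z^2 - 7/5x - 2z + 12/5, y + 8/7} ≠ {1}, a proper ideal, so the enlarged system stays consistent: p is independent of I, with normal form -7yz - 8z.

-7yz - 8z is independent of I; its normal form modulo I is -7yz - 8z.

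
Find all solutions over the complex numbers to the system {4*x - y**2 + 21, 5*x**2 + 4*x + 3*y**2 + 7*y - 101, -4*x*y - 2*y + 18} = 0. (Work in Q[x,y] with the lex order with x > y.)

{(-5, -1)}

Compute a lex Gröbner basis by Buchberger's algorithm.
f_1 = 4*x - y**2 + 21, LT = x.
f_2 = 5*x**2 + 4*x + 3*y**2 + 7*y - 101, LT = x**2.
f_3 = -4*x*y - 2*y + 18, LT = x*y.

S(f_1,f_2): lcm = x**2. S = -1/4*x*y**2 + 89/20*x - 3/5*y**2 - 7/5*y + 101/5.
  leading term x*y**2: subtract (-1/16*y**2)·f_1 from -1/4*x*y**2 + 89/20*x - 3/5*y**2 - 7/5*y + 101/5 → 89/20*x - 1/16*y**4 + 57/80*y**2 - 7/5*y + 101/5
  leading term x: subtract (89/80)·f_1 from 89/20*x - 1/16*y**4 + 57/80*y**2 - 7/5*y + 101/5 → -1/16*y**4 + 73/40*y**2 - 7/5*y - 253/80
  leading term y**4: no divisor's leading term divides it; move -1/16*y**4 to the remainder.
  leading term y**2: no divisor's leading term divides it; move 73/40*y**2 to the remainder.
  leading term y: no divisor's leading term divides it; move -7/5*y to the remainder.
  leading term 1: no divisor's leading term divides it; move -253/80 to the remainder.
  remainder -1/16*y**4 + 73/40*y**2 - 7/5*y - 253/80 ≠ 0; add h_4 = -1/16*y**4 + 73/40*y**2 - 7/5*y - 253/80 to the basis.

S(f_1,f_3): lcm = x*y. S = -1/4*y**3 + 19/4*y + 9/2.
  leading term y**3: no divisor's leading term divides it; move -1/4*y**3 to the remainder.
  leading term y: no divisor's leading term divides it; move 19/4*y to the remainder.
  leading term 1: no divisor's leading term divides it; move 9/2 to the remainder.
  remainder -1/4*y**3 + 19/4*y + 9/2 ≠ 0; add h_5 = -1/4*y**3 + 19/4*y + 9/2 to the basis.

S(f_2,f_3): lcm = x**2*y. S = 3/10*x*y + 9/2*x + 3/5*y**3 + 7/5*y**2 - 101/5*y.
  leading term x*y: subtract (3/40*y)·f_1 from 3/10*x*y + 9/2*x + 3/5*y**3 + 7/5*y**2 - 101/5*y → 9/2*x + 27/40*y**3 + 7/5*y**2 - 871/40*y
  leading term x: subtract (9/8)·f_1 from 9/2*x + 27/40*y**3 + 7/5*y**2 - 871/40*y → 27/40*y**3 + 101/40*y**2 - 871/40*y - 189/8
  leading term y**3: subtract (-27/10)·h_5 from 27/40*y**3 + 101/40*y**2 - 871/40*y - 189/8 → 101/40*y**2 - 179/20*y - 459/40
  leading term y**2: no divisor's leading term divides it; move 101/40*y**2 to the remainder.
  leading term y: no divisor's leading term divides it; move -179/20*y to the remainder.
  leading term 1: no divisor's leading term divides it; move -459/40 to the remainder.
  remainder 101/40*y**2 - 179/20*y - 459/40 ≠ 0; add h_6 = 101/40*y**2 - 179/20*y - 459/40 to the basis.

S(f_3,h_4): lcm = x*y**4. S = 146/5*x*y**2 - 112/5*x*y - 253/5*x + 1/2*y**4 - 9/2*y**3.
  leading term x*y**2: subtract (73/10*y**2)·f_1 from 146/5*x*y**2 - 112/5*x*y - 253/5*x + 1/2*y**4 - 9/2*y**3 → -112/5*x*y - 253/5*x + 39/5*y**4 - 9/2*y**3 - 1533/10*y**2
  leading term x*y: subtract (-28/5*y)·f_1 from -112/5*x*y - 253/5*x + 39/5*y**4 - 9/2*y**3 - 1533/10*y**2 → -253/5*x + 39/5*y**4 - 101/10*y**3 - 1533/10*y**2 + 588/5*y
  leading term x: subtract (-253/20)·f_1 from -253/5*x + 39/5*y**4 - 101/10*y**3 - 1533/10*y**2 + 588/5*y → 39/5*y**4 - 101/10*y**3 - 3319/20*y**2 + 588/5*y + 5313/20
  leading term y**4: subtract (-624/5)·h_4 from 39/5*y**4 - 101/10*y**3 - 3319/20*y**2 + 588/5*y + 5313/20 → -101/10*y**3 + 6181/100*y**2 - 1428/25*y - 12903/100
  leading term y**3: subtract (202/5)·h_5 from -101/10*y**3 + 6181/100*y**2 - 1428/25*y - 12903/100 → 6181/100*y**2 - 12451/50*y - 31083/100
  leading term y**2: subtract (12362/505)·h_6 from 6181/100*y**2 - 12451/50*y - 31083/100 → -75576/2525*y - 75576/2525
  leading term y: no divisor's leading term divides it; move -75576/2525*y to the remainder.
  leading term 1: no divisor's leading term divides it; move -75576/2525 to the remainder.
  remainder -75576/2525*y - 75576/2525 ≠ 0; add h_7 = -75576/2525*y - 75576/2525 to the basis.

The other S-polynomials (S(f_1,h_4), S(f_2,h_4), S(f_1,h_5), S(f_2,h_5), S(f_3,h_5), S(h_4,h_5), S(f_1,h_6), S(f_2,h_6), S(f_3,h_6), S(h_4,h_6), S(h_5,h_6), S(f_1,h_7), S(f_2,h_7), S(f_3,h_7), S(h_4,h_7), S(h_5,h_7), S(h_6,h_7)) all reduce to 0 modulo the current basis, so we have a Gröbner basis.
Inter-reduce: drop elements whose leading term is divisible by another's, tail-reduce, and make monic.
Reduced Gröbner basis: {x + 5, y + 1}.

Elimination: the polynomial y + 1 lies in the elimination ideal for y, so y ∈ {-1}. For each such y, the remaining basis elements (now univariate) give the rest of the solution.
  y = -1: the earlier basis element becomes x + 5 = 0, giving x = -5 — point (-5, -1).
Each listed point satisfies every original equation (direct substitution).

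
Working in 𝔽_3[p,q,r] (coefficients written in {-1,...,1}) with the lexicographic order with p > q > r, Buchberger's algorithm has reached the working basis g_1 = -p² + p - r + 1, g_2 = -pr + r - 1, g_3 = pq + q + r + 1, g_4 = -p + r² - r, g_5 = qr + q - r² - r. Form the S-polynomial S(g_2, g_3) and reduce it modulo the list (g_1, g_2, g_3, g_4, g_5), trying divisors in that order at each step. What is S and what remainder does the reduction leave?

S(g_2, g_3) = qr + q - r² - r; remainder on division = 0.

lcm(LM(g_2), LM(g_3)) = pqr.
S = (lcm/LT(g_2))·g_2 − (lcm/LT(g_3))·g_3 = qr + q - r² - r.
Reduce S modulo (g_1, g_2, g_3, g_4, g_5) in that order:
  leading term qr: subtract (1)·g_5 from qr + q - r² - r → 0
The remainder is 0, so this S-polynomial contributes no new basis element.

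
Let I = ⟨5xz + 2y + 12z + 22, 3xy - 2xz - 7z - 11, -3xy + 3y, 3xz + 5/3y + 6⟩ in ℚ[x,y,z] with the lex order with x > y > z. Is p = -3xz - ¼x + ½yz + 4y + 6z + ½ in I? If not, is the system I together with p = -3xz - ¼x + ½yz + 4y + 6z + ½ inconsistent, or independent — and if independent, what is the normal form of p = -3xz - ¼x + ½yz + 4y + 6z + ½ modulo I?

-3xz - ¼x + ½yz + 4y + 6z + ½ lies in I (it reduces to 0).

First compute the reduced Gröbner basis of I by Buchberger's algorithm.
f_1 = 5xz + 2y + 12z + 22, LT = xz.
f_2 = 3xy - 2xz - 7z - 11, LT = xy.
f_3 = -3xy + 3y, LT = xy.
f_4 = 3xz + 5/3y + 6, LT = xz.

S(f_1,f_2): lcm = xyz. S = ⅔xz² + ⅖y² + 12/5yz + 22/5y + 7/3z² + 11/3z.
  leading term xz²: subtract (2/15z)·f_1 from ⅔xz² + ⅖y² + 12/5yz + 22/5y + 7/3z² + 11/3z → ⅖y² + 32/15yz + 22/5y + 11/15z² + 11/15z
  leading term y²: no divisor's leading term divides it; move ⅖y² to the remainder.
  leading term yz: no divisor's leading term divides it; move 32/15yz to the remainder.
  leading term y: no divisor's leading term divides it; move 22/5y to the remainder.
  leading term z²: no divisor's leading term divides it; move 11/15z² to the remainder.
  leading term z: no divisor's leading term divides it; move 11/15z to the remainder.
  remainder ⅖y² + 32/15yz + 22/5y + 11/15z² + 11/15z ≠ 0; add h_5 = ⅖y² + 32/15yz + 22/5y + 11/15z² + 11/15z to the basis.

S(f_1,f_3): lcm = xyz. S = ⅖y² + 17/5yz + 22/5y.
  leading term y²: subtract (1)·h_5 from ⅖y² + 17/5yz + 22/5y → 19/15yz - 11/15z² - 11/15z
  leading term yz: no divisor's leading term divides it; move 19/15yz to the remainder.
  leading term z²: no divisor's leading term divides it; move -11/15z² to the remainder.
  leading term z: no divisor's leading term divides it; move -11/15z to the remainder.
  remainder 19/15yz - 11/15z² - 11/15z ≠ 0; add h_6 = 19/15yz - 11/15z² - 11/15z to the basis.

S(f_1,f_4): lcm = xz. S = -7/45y + 12/5z + 12/5.
  leading term y: no divisor's leading term divides it; move -7/45y to the remainder.
  leading term z: no divisor's leading term divides it; move 12/5z to the remainder.
  leading term 1: no divisor's leading term divides it; move 12/5 to the remainder.
  remainder -7/45y + 12/5z + 12/5 ≠ 0; add h_7 = -7/45y + 12/5z + 12/5 to the basis.

S(f_2,f_3): lcm = xy. S = -⅔xz + y - 7/3z - 11/3.
  leading term xz: subtract (-2/15)·f_1 from -⅔xz + y - 7/3z - 11/3 → 19/15y - 11/15z - 11/15
  leading term y: subtract (-57/7)·h_7 from 19/15y - 11/15z - 11/15 → 395/21z + 395/21
  leading term z: no divisor's leading term divides it; move 395/21z to the remainder.
  leading term 1: no divisor's leading term divides it; move 395/21 to the remainder.
  remainder 395/21z + 395/21 ≠ 0; add h_8 = 395/21z + 395/21 to the basis.

S(f_2,h_7): lcm = xy. S = 310/21xz + 108/7x - 7/3z - 11/3.
  leading term xz: subtract (62/21)·f_1 from 310/21xz + 108/7x - 7/3z - 11/3 → 108/7x - 124/21y - 793/21z - 1441/21
  leading term x: no divisor's leading term divides it; move 108/7x to the remainder.
  leading term y: subtract (1860/49)·h_7 from -124/21y - 793/21z - 1441/21 → -18943/147z - 23479/147
  leading term z: subtract (-18943/2765)·h_8 from -18943/147z - 23479/147 → -216/7
  leading term 1: no divisor's leading term divides it; move -216/7 to the remainder.
  remainder 108/7x - 216/7 ≠ 0; add h_9 = 108/7x - 216/7 to the basis.

The other S-polynomials (S(f_2,f_4), S(f_3,f_4), S(f_1,h_5), S(f_2,h_5), S(f_3,h_5), S(f_4,h_5), S(f_1,h_6), S(f_2,h_6), S(f_3,h_6), S(f_4,h_6), S(h_5,h_6), S(f_1,h_7), S(f_3,h_7), S(f_4,h_7), S(h_5,h_7), S(h_6,h_7), S(f_1,h_8), S(f_2,h_8), S(f_3,h_8), S(f_4,h_8), S(h_5,h_8), S(h_6,h_8), S(h_7,h_8), S(f_1,h_9), S(f_2,h_9), S(f_3,h_9), S(f_4,h_9), S(h_5,h_9), S(h_6,h_9), S(h_7,h_9), S(h_8,h_9)) all reduce to 0 modulo the current basis, so we have a Gröbner basis.
Inter-reduce: drop elements whose leading term is divisible by another's, tail-reduce, and make monic.
Reduced Gröbner basis: {x - 2, y, z + 1}.
Label its elements g_1 = x - 2, g_2 = y, g_3 = z + 1.

Reduce p = -3xz - ¼x + ½yz + 4y + 6z + ½ modulo G:
  leading term xz: subtract (-3z)·g_1 from -3xz - ¼x + ½yz + 4y + 6z + ½ → -¼x + ½yz + 4y + ½
  leading term x: subtract (-¼)·g_1 from -¼x + ½yz + 4y + ½ → ½yz + 4y
  leading term yz: subtract (½z)·g_2 from ½yz + 4y → 4y
  leading term y: subtract (4)·g_2 from 4y → 0
  normal form = 0.
Since the normal form is 0, p ∈ I.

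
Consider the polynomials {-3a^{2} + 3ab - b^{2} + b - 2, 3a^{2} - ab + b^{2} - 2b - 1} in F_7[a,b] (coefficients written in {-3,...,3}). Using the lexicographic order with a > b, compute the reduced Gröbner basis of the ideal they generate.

G = {a + b^{3} + b^{2} - 3, b^{4} + b^{3} + b - 2}

f_1 = -3a^{2} + 3ab - b^{2} + b - 2, LT = a^{2}.
f_2 = 3a^{2} - ab + b^{2} - 2b - 1, LT = a^{2}.

S(f_1,f_2): lcm = a^{2}. S = -3ab - 2b + 1.
  reduce S modulo (f_1, f_2):
  remainder -3ab - 2b + 1 ≠ 0; add g_3 = -3ab - 2b + 1 to the basis.

S(f_1,g_3): lcm = a^{2}b. S = -ab^{2} - 3ab - 2a - 2b^{3} + 2b^{2} + 3b.
  reduce S modulo (f_1, f_2, g_3):
  remainder -2a - 2b^{3} - 2b^{2} - 1 ≠ 0; add g_4 = -2a - 2b^{3} - 2b^{2} - 1 to the basis.

S(g_3,g_4): lcm = ab. S = -b^{4} - b^{3} - b + 2.
  reduce S modulo (f_1, f_2, g_3, g_4):
  remainder -b^{4} - b^{3} - b + 2 ≠ 0; add g_5 = -b^{4} - b^{3} - b + 2 to the basis.

The other S-polynomials (S(f_2,g_3), S(f_1,g_4), S(f_2,g_4), S(f_1,g_5), S(f_2,g_5), S(g_3,g_5), S(g_4,g_5)) all reduce to 0 modulo the current basis, so we have a Gröbner basis.
Inter-reduce: drop elements whose leading term is divisible by another's, tail-reduce, and make monic.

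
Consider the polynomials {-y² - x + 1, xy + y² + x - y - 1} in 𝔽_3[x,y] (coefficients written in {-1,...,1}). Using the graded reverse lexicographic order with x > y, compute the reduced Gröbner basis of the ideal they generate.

The reduced Gröbner basis is the canonical form of the ideal for this ordering.

f_1 = -y² - x + 1, LT = y².
f_2 = xy + y² + x - y - 1, LT = xy.

S(f_1,f_2): lcm = xy². S = -y³ + x² - xy + y² - x + y.
  leading term y³: subtract (y)·f_1 from -y³ + x² - xy + y² - x + y → x² + y² - x
  leading term x²: no divisor's leading term divides it; move x² to the remainder.
  leading term y²: subtract (-1)·f_1 from y² - x → x + 1
  leading term x: no divisor's leading term divides it; move x to the remainder.
  leading term 1: no divisor's leading term divides it; move 1 to the remainder.
  remainder x² + x + 1 ≠ 0; add g_3 = x² + x + 1 to the basis.

The other S-polynomials (S(f_1,g_3), S(f_2,g_3)) all reduce to 0 modulo the current basis, so we have a Gröbner basis.

G = {x² + x + 1, xy - y, y² + x - 1}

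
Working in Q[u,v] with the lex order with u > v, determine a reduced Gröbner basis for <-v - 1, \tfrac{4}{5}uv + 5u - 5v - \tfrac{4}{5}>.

f_1 = -v - 1, LT = v.
f_2 = \tfrac{4}{5}uv + 5u - 5v - \tfrac{4}{5}, LT = uv.

S(f_1,f_2): lcm = uv. S = -\tfrac{21}{4}u + \tfrac{25}{4}v + 1.
  leading term u: no divisor's leading term divides it; move -\tfrac{21}{4}u to the remainder.
  leading term v: subtract (-\tfrac{25}{4})·f_1 from \tfrac{25}{4}v + 1 → -\tfrac{21}{4}
  leading term 1: no divisor's leading term divides it; move -\tfrac{21}{4} to the remainder.
  remainder -\tfrac{21}{4}u - \tfrac{21}{4} ≠ 0; add g_3 = -\tfrac{21}{4}u - \tfrac{21}{4} to the basis.

S(f_1,g_3): leading monomials are coprime, so the S-polynomial reduces to 0 (Buchberger's first criterion).
S(f_2,g_3): lcm = uv. S = \tfrac{25}{4}u - \tfrac{29}{4}v - 1.
  leading term u: subtract (-\tfrac{25}{21})·g_3 from \tfrac{25}{4}u - \tfrac{29}{4}v - 1 → -\tfrac{29}{4}v - \tfrac{29}{4}
  leading term v: subtract (\tfrac{29}{4})·f_1 from -\tfrac{29}{4}v - \tfrac{29}{4} → 0
  remainder 0.

Every S-polynomial of the final basis reduces to 0, so we have a Gröbner basis.
Inter-reduce: drop elements whose leading term is divisible by another's, tail-reduce, and make monic.

G = {u + 1, v + 1}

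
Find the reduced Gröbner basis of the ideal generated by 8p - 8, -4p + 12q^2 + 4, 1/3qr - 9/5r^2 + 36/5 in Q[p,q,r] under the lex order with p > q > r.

G = {p - 1, q - 27/20r^3 + 27/5r, r^4 - 8r^2 + 16}

f_1 = 8p - 8, LT = p.
f_2 = -4p + 12q^2 + 4, LT = p.
f_3 = 1/3qr - 9/5r^2 + 36/5, LT = qr.

S(f_1,f_2): lcm = p. S = 3q^2.
  leading term q^2: no divisor's leading term divides it; move 3q^2 to the remainder.
  remainder 3q^2 ≠ 0; add g_4 = 3q^2 to the basis.

S(f_3,g_4): lcm = q^2r. S = -27/5qr^2 + 108/5q.
  leading term qr^2: subtract (-81/5r)·f_3 from -27/5qr^2 + 108/5q → 108/5q - 729/25r^3 + 2916/25r
  leading term q: no divisor's leading term divides it; move 108/5q to the remainder.
  leading term r^3: no divisor's leading term divides it; move -729/25r^3 to the remainder.
  leading term r: no divisor's leading term divides it; move 2916/25r to the remainder.
  remainder 108/5q - 729/25r^3 + 2916/25r ≠ 0; add g_5 = 108/5q - 729/25r^3 + 2916/25r to the basis.

S(f_3,g_5): lcm = qr. S = 27/20r^4 - 54/5r^2 + 108/5.
  leading term r^4: no divisor's leading term divides it; move 27/20r^4 to the remainder.
  leading term r^2: no divisor's leading term divides it; move -54/5r^2 to the remainder.
  leading term 1: no divisor's leading term divides it; move 108/5 to the remainder.
  remainder 27/20r^4 - 54/5r^2 + 108/5 ≠ 0; add g_6 = 27/20r^4 - 54/5r^2 + 108/5 to the basis.

The other S-polynomials (S(f_1,f_3), S(f_2,f_3), S(f_1,g_4), S(f_2,g_4), S(f_1,g_5), S(f_2,g_5), S(g_4,g_5), S(f_1,g_6), S(f_2,g_6), S(f_3,g_6), S(g_4,g_6), S(g_5,g_6)) all reduce to 0 modulo the current basis, so we have a Gröbner basis.
Inter-reduce: drop elements whose leading term is divisible by another's, tail-reduce, and make monic.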